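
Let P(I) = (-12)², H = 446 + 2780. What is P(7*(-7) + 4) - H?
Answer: -3082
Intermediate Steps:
H = 3226
P(I) = 144
P(7*(-7) + 4) - H = 144 - 1*3226 = 144 - 3226 = -3082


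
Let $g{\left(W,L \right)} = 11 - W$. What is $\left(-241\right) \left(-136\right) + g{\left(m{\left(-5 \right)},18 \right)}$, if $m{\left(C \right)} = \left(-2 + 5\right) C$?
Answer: $32802$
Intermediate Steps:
$m{\left(C \right)} = 3 C$
$\left(-241\right) \left(-136\right) + g{\left(m{\left(-5 \right)},18 \right)} = \left(-241\right) \left(-136\right) - \left(-11 + 3 \left(-5\right)\right) = 32776 + \left(11 - -15\right) = 32776 + \left(11 + 15\right) = 32776 + 26 = 32802$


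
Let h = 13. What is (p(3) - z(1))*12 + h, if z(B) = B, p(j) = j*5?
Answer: 181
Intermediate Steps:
p(j) = 5*j
(p(3) - z(1))*12 + h = (5*3 - 1*1)*12 + 13 = (15 - 1)*12 + 13 = 14*12 + 13 = 168 + 13 = 181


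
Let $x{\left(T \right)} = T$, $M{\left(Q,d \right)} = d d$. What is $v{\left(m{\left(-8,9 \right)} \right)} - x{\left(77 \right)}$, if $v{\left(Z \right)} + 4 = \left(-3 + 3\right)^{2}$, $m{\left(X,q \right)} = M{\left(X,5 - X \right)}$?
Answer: $-81$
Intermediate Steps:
$M{\left(Q,d \right)} = d^{2}$
$m{\left(X,q \right)} = \left(5 - X\right)^{2}$
$v{\left(Z \right)} = -4$ ($v{\left(Z \right)} = -4 + \left(-3 + 3\right)^{2} = -4 + 0^{2} = -4 + 0 = -4$)
$v{\left(m{\left(-8,9 \right)} \right)} - x{\left(77 \right)} = -4 - 77 = -81$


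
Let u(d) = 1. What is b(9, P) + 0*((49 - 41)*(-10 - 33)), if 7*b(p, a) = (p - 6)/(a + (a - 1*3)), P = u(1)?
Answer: -3/7 ≈ -0.42857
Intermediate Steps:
P = 1
b(p, a) = (-6 + p)/(7*(-3 + 2*a)) (b(p, a) = ((p - 6)/(a + (a - 1*3)))/7 = ((-6 + p)/(a + (a - 3)))/7 = ((-6 + p)/(a + (-3 + a)))/7 = ((-6 + p)/(-3 + 2*a))/7 = (-6 + p)/(7*(-3 + 2*a)))
b(9, P) + 0*((49 - 41)*(-10 - 33)) = (-6 + 9)/(7*(-3 + 2*1)) + 0*((49 - 41)*(-10 - 33)) = (⅐)*3/(-3 + 2) + 0*(8*(-43)) = (⅐)*3/(-1) + 0*(-344) = (⅐)*(-1)*3 + 0 = -3/7 + 0 = -3/7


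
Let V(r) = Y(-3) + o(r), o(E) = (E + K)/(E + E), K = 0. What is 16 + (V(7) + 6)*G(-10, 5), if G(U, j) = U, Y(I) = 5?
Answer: -99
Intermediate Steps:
o(E) = ½ (o(E) = (E + 0)/(E + E) = E/((2*E)) = E*(1/(2*E)) = ½)
V(r) = 11/2 (V(r) = 5 + ½ = 11/2)
16 + (V(7) + 6)*G(-10, 5) = 16 + (11/2 + 6)*(-10) = 16 + (23/2)*(-10) = 16 - 115 = -99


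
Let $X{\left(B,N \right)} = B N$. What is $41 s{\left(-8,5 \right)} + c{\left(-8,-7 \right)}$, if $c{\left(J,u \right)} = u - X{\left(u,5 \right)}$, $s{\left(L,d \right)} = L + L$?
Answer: $-628$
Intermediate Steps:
$s{\left(L,d \right)} = 2 L$
$c{\left(J,u \right)} = - 4 u$ ($c{\left(J,u \right)} = u - u 5 = u - 5 u = - 4 u$)
$41 s{\left(-8,5 \right)} + c{\left(-8,-7 \right)} = 41 \cdot 2 \left(-8\right) - -28 = 41 \left(-16\right) + 28 = -656 + 28 = -628$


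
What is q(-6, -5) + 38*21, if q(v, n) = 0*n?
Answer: 798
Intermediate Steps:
q(v, n) = 0
q(-6, -5) + 38*21 = 0 + 38*21 = 0 + 798 = 798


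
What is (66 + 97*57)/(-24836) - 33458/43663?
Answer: -1075257373/1084414268 ≈ -0.99156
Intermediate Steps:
(66 + 97*57)/(-24836) - 33458/43663 = (66 + 5529)*(-1/24836) - 33458*1/43663 = 5595*(-1/24836) - 33458/43663 = -5595/24836 - 33458/43663 = -1075257373/1084414268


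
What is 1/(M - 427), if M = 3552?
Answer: 1/3125 ≈ 0.00032000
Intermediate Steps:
1/(M - 427) = 1/(3552 - 427) = 1/3125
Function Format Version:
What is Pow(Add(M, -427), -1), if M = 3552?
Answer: Rational(1, 3125) ≈ 0.00032000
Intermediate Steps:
Pow(Add(M, -427), -1) = Pow(Add(3552, -427), -1) = Pow(3125, -1) = Rational(1, 3125)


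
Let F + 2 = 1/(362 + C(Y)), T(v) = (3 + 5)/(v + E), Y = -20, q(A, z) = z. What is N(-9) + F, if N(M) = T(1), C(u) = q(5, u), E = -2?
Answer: -3419/342 ≈ -9.9971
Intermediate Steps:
T(v) = 8/(-2 + v) (T(v) = (3 + 5)/(v - 2) = 8/(-2 + v))
C(u) = u
N(M) = -8 (N(M) = 8/(-2 + 1) = 8/(-1) = 8*(-1) = -8)
F = -683/342 (F = -2 + 1/(362 - 20) = -2 + 1/342 = -683/342 ≈ -1.9971)
N(-9) + F = -8 - 683/342 = -3419/342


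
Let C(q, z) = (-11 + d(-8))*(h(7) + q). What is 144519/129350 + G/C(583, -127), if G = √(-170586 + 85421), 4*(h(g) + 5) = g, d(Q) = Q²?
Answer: 144519/129350 + 4*I*√85165/122907 ≈ 1.1173 + 0.0094976*I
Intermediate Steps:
h(g) = -5 + g/4
G = I*√85165 (G = √(-85165) = I*√85165 ≈ 291.83*I)
C(q, z) = -689/4 + 53*q (C(q, z) = (-11 + (-8)²)*((-5 + (¼)*7) + q) = (-11 + 64)*((-5 + 7/4) + q) = 53*(-13/4 + q) = -689/4 + 53*q)
144519/129350 + G/C(583, -127) = 144519/129350 + (I*√85165)/(-689/4 + 53*583) = 144519*(1/129350) + (I*√85165)/(-689/4 + 30899) = 144519/129350 + (I*√85165)/(122907/4) = 144519/129350 + (I*√85165)*(4/122907) = 144519/129350 + 4*I*√85165/122907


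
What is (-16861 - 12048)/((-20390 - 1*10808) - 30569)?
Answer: 28909/61767 ≈ 0.46803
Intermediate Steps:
(-16861 - 12048)/((-20390 - 1*10808) - 30569) = -28909/((-20390 - 10808) - 30569) = -28909/(-31198 - 30569) = -28909/(-61767) = -28909*(-1/61767) = 28909/61767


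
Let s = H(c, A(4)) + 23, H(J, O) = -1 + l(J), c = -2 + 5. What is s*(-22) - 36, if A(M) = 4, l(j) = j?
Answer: -586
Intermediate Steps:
c = 3
H(J, O) = -1 + J
s = 25 (s = (-1 + 3) + 23 = 2 + 23 = 25)
s*(-22) - 36 = 25*(-22) - 36 = -550 - 36 = -586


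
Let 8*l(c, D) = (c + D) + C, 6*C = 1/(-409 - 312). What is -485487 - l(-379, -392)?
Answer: -16798398749/34608 ≈ -4.8539e+5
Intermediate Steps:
C = -1/4326 (C = 1/(6*(-409 - 312)) = (⅙)/(-721) = (⅙)*(-1/721) = -1/4326 ≈ -0.00023116)
l(c, D) = -1/34608 + D/8 + c/8 (l(c, D) = ((c + D) - 1/4326)/8 = ((D + c) - 1/4326)/8 = (-1/4326 + D + c)/8 = -1/34608 + D/8 + c/8)
-485487 - l(-379, -392) = -485487 - (-1/34608 + (⅛)*(-392) + (⅛)*(-379)) = -485487 - (-1/34608 - 49 - 379/8) = -485487 - 1*(-3335347/34608) = -485487 + 3335347/34608 = -16798398749/34608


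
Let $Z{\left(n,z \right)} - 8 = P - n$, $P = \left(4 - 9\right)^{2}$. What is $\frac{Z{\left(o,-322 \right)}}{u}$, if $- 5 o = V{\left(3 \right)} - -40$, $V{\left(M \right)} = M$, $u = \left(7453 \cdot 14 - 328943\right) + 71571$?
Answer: $- \frac{104}{382575} \approx -0.00027184$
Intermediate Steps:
$u = -153030$ ($u = \left(104342 - 328943\right) + 71571 = -224601 + 71571 = -153030$)
$P = 25$ ($P = \left(-5\right)^{2} = 25$)
$o = - \frac{43}{5}$ ($o = - \frac{3 - -40}{5} = - \frac{3 + 40}{5} = \left(- \frac{1}{5}\right) 43 = - \frac{43}{5} \approx -8.6$)
$Z{\left(n,z \right)} = 33 - n$ ($Z{\left(n,z \right)} = 8 - \left(-25 + n\right) = 33 - n$)
$\frac{Z{\left(o,-322 \right)}}{u} = \frac{33 - - \frac{43}{5}}{-153030} = \left(33 + \frac{43}{5}\right) \left(- \frac{1}{153030}\right) = \frac{208}{5} \left(- \frac{1}{153030}\right) = - \frac{104}{382575}$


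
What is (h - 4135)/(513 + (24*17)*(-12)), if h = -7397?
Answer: 3844/1461 ≈ 2.6311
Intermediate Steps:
(h - 4135)/(513 + (24*17)*(-12)) = (-7397 - 4135)/(513 + (24*17)*(-12)) = -11532/(513 + 408*(-12)) = -11532/(513 - 4896) = -11532/(-4383) = -11532*(-1/4383) = 3844/1461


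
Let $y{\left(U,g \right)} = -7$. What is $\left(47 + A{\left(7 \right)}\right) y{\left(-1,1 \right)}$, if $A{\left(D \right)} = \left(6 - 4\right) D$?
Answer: $-427$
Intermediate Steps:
$A{\left(D \right)} = 2 D$
$\left(47 + A{\left(7 \right)}\right) y{\left(-1,1 \right)} = \left(47 + 2 \cdot 7\right) \left(-7\right) = \left(47 + 14\right) \left(-7\right) = 61 \left(-7\right) = -427$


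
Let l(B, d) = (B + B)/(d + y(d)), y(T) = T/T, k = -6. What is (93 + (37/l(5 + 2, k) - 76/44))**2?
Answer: 144504441/23716 ≈ 6093.1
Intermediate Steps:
y(T) = 1
l(B, d) = 2*B/(1 + d) (l(B, d) = (B + B)/(d + 1) = (2*B)/(1 + d) = 2*B/(1 + d))
(93 + (37/l(5 + 2, k) - 76/44))**2 = (93 + (37/((2*(5 + 2)/(1 - 6))) - 76/44))**2 = (93 + (37/((2*7/(-5))) - 76*1/44))**2 = (93 + (37/((2*7*(-1/5))) - 19/11))**2 = (93 + (37/(-14/5) - 19/11))**2 = (93 + (37*(-5/14) - 19/11))**2 = (93 + (-185/14 - 19/11))**2 = (93 - 2301/154)**2 = (12021/154)**2 = 144504441/23716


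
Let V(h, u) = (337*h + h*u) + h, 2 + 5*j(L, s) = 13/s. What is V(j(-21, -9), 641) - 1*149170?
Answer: -6742999/45 ≈ -1.4984e+5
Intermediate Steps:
j(L, s) = -⅖ + 13/(5*s) (j(L, s) = -⅖ + (13/s)/5 = -⅖ + 13/(5*s))
V(h, u) = 338*h + h*u
V(j(-21, -9), 641) - 1*149170 = ((⅕)*(13 - 2*(-9))/(-9))*(338 + 641) - 1*149170 = ((⅕)*(-⅑)*(13 + 18))*979 - 149170 = ((⅕)*(-⅑)*31)*979 - 149170 = -31/45*979 - 149170 = -30349/45 - 149170 = -6742999/45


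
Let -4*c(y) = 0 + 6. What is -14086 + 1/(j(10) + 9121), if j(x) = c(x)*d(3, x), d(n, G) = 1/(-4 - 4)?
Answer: -2055696738/145939 ≈ -14086.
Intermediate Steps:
d(n, G) = -⅛ (d(n, G) = 1/(-8) = -⅛)
c(y) = -3/2 (c(y) = -(0 + 6)/4 = -¼*6 = -3/2)
j(x) = 3/16 (j(x) = -3/2*(-⅛) = 3/16)
-14086 + 1/(j(10) + 9121) = -14086 + 1/(3/16 + 9121) = -14086 + 1/(145939/16) = -14086 + 16/145939 = -2055696738/145939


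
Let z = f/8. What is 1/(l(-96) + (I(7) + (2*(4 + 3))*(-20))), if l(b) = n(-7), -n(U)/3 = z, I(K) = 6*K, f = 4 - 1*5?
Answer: -8/1901 ≈ -0.0042083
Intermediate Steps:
f = -1 (f = 4 - 5 = -1)
z = -1/8 ≈ -0.12500
n(U) = 3/8 (n(U) = -3*(-1/8) = 3/8)
l(b) = 3/8
1/(l(-96) + (I(7) + (2*(4 + 3))*(-20))) = 1/(3/8 + (6*7 + (2*(4 + 3))*(-20))) = 1/(3/8 + (42 + (2*7)*(-20))) = 1/(3/8 + (42 + 14*(-20))) = 1/(3/8 + (42 - 280)) = 1/(3/8 - 238) = 1/(-1901/8) = -8/1901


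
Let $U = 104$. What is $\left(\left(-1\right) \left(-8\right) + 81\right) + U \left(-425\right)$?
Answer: $-44111$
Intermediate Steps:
$\left(\left(-1\right) \left(-8\right) + 81\right) + U \left(-425\right) = \left(\left(-1\right) \left(-8\right) + 81\right) + 104 \left(-425\right) = \left(8 + 81\right) - 44200 = 89 - 44200 = -44111$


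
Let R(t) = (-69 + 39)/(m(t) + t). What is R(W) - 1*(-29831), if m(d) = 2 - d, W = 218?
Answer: 29816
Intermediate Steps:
R(t) = -15 (R(t) = (-69 + 39)/((2 - t) + t) = -30/2 = -30*1/2 = -15)
R(W) - 1*(-29831) = -15 - 1*(-29831) = -15 + 29831 = 29816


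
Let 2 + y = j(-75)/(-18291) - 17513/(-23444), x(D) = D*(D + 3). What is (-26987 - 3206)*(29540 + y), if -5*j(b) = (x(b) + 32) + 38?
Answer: -382444463440733803/428814204 ≈ -8.9187e+8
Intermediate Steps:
x(D) = D*(3 + D)
j(b) = -14 - b*(3 + b)/5 (j(b) = -((b*(3 + b) + 32) + 38)/5 = -((32 + b*(3 + b)) + 38)/5 = -(70 + b*(3 + b))/5 = -14 - b*(3 + b)/5)
y = -511650389/428814204 (y = -2 + ((-14 - 1/5*(-75)*(3 - 75))/(-18291) - 17513/(-23444)) = -2 + ((-14 - 1/5*(-75)*(-72))*(-1/18291) - 17513*(-1/23444)) = -2 + ((-14 - 1080)*(-1/18291) + 17513/23444) = -2 + (-1094*(-1/18291) + 17513/23444) = -2 + (1094/18291 + 17513/23444) = -2 + 345978019/428814204 = -511650389/428814204 ≈ -1.1932)
(-26987 - 3206)*(29540 + y) = (-26987 - 3206)*(29540 - 511650389/428814204) = -30193*12666659935771/428814204 = -382444463440733803/428814204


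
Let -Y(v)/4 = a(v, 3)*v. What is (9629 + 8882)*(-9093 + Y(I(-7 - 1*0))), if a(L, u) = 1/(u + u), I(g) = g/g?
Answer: -504998591/3 ≈ -1.6833e+8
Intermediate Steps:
I(g) = 1
a(L, u) = 1/(2*u)
Y(v) = -2*v/3 (Y(v) = -4*(1/2)/3*v = -4*(1/2)*(1/3)*v = -2*v/3)
(9629 + 8882)*(-9093 + Y(I(-7 - 1*0))) = (9629 + 8882)*(-9093 - 2/3*1) = 18511*(-9093 - 2/3) = 18511*(-27281/3) = -504998591/3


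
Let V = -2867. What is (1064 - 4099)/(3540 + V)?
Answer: -3035/673 ≈ -4.5097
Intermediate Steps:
(1064 - 4099)/(3540 + V) = (1064 - 4099)/(3540 - 2867) = -3035/673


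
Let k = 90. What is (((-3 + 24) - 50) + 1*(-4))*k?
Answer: -2970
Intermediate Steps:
(((-3 + 24) - 50) + 1*(-4))*k = (((-3 + 24) - 50) + 1*(-4))*90 = ((21 - 50) - 4)*90 = (-29 - 4)*90 = -33*90 = -2970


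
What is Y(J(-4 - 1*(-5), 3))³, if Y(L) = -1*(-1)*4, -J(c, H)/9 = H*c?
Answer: 64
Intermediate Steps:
J(c, H) = -9*H*c
Y(L) = 4 (Y(L) = 1*4 = 4)
Y(J(-4 - 1*(-5), 3))³ = 4³ = 64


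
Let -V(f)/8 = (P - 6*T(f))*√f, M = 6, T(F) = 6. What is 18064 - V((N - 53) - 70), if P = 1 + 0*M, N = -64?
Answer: 18064 - 280*I*√187 ≈ 18064.0 - 3828.9*I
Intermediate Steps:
P = 1 (P = 1 + 0*6 = 1 + 0 = 1)
V(f) = 280*√f (V(f) = -8*(1 - 6*6)*√f = -8*(1 - 36)*√f = -(-280)*√f = 280*√f)
18064 - V((N - 53) - 70) = 18064 - 280*√((-64 - 53) - 70) = 18064 - 280*√(-117 - 70) = 18064 - 280*√(-187) = 18064 - 280*I*√187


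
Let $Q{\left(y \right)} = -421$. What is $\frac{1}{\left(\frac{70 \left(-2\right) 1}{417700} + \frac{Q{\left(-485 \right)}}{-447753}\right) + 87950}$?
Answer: $\frac{9351321405}{822448723228064} \approx 1.137 \cdot 10^{-5}$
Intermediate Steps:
$\frac{1}{\left(\frac{70 \left(-2\right) 1}{417700} + \frac{Q{\left(-485 \right)}}{-447753}\right) + 87950} = \frac{1}{\left(\frac{70 \left(-2\right) 1}{417700} - \frac{421}{-447753}\right) + 87950} = \frac{1}{\left(\left(-140\right) 1 \cdot \frac{1}{417700} - - \frac{421}{447753}\right) + 87950} = \frac{1}{\left(\left(-140\right) \frac{1}{417700} + \frac{421}{447753}\right) + 87950} = \frac{1}{\left(- \frac{7}{20885} + \frac{421}{447753}\right) + 87950} = \frac{1}{\frac{5658314}{9351321405} + 87950} = \frac{1}{\frac{822448723228064}{9351321405}} = \frac{9351321405}{822448723228064}$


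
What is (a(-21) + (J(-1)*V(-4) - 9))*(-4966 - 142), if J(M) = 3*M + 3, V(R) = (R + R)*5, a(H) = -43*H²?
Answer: 96908976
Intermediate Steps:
V(R) = 10*R (V(R) = (2*R)*5 = 10*R)
J(M) = 3 + 3*M
(a(-21) + (J(-1)*V(-4) - 9))*(-4966 - 142) = (-43*(-21)² + ((3 + 3*(-1))*(10*(-4)) - 9))*(-4966 - 142) = (-43*441 + ((3 - 3)*(-40) - 9))*(-5108) = (-18963 + (0*(-40) - 9))*(-5108) = (-18963 + (0 - 9))*(-5108) = (-18963 - 9)*(-5108) = -18972*(-5108) = 96908976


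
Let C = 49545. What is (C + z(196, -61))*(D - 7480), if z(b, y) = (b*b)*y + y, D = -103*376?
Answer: 105996161536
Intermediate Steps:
D = -38728
z(b, y) = y + y*b**2 (z(b, y) = b**2*y + y = y*b**2 + y = y + y*b**2)
(C + z(196, -61))*(D - 7480) = (49545 - 61*(1 + 196**2))*(-38728 - 7480) = (49545 - 61*(1 + 38416))*(-46208) = (49545 - 61*38417)*(-46208) = (49545 - 2343437)*(-46208) = -2293892*(-46208) = 105996161536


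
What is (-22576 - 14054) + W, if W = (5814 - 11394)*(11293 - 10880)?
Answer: -2341170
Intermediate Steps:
W = -2304540 (W = -5580*413 = -2304540)
(-22576 - 14054) + W = (-22576 - 14054) - 2304540 = -36630 - 2304540 = -2341170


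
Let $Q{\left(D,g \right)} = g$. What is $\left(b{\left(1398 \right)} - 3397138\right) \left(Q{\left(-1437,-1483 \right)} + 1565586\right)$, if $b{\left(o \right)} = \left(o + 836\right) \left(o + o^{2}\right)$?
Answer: $6828661808966590$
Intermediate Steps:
$b{\left(o \right)} = \left(836 + o\right) \left(o + o^{2}\right)$
$\left(b{\left(1398 \right)} - 3397138\right) \left(Q{\left(-1437,-1483 \right)} + 1565586\right) = \left(1398 \left(836 + 1398^{2} + 837 \cdot 1398\right) - 3397138\right) \left(-1483 + 1565586\right) = \left(1398 \left(836 + 1954404 + 1170126\right) - 3397138\right) 1564103 = \left(1398 \cdot 3125366 - 3397138\right) 1564103 = \left(4369261668 - 3397138\right) 1564103 = 4365864530 \cdot 1564103 = 6828661808966590$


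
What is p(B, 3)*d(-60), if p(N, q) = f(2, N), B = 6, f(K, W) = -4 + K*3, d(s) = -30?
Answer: -60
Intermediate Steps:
f(K, W) = -4 + 3*K
p(N, q) = 2 (p(N, q) = -4 + 3*2 = -4 + 6 = 2)
p(B, 3)*d(-60) = 2*(-30) = -60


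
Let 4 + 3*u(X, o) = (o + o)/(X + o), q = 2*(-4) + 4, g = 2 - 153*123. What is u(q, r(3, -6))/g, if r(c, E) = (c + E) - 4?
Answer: 10/206987 ≈ 4.8312e-5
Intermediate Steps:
r(c, E) = -4 + E + c (r(c, E) = (E + c) - 4 = -4 + E + c)
g = -18817 (g = 2 - 18819 = -18817)
q = -4 (q = -8 + 4 = -4)
u(X, o) = -4/3 + 2*o/(3*(X + o)) (u(X, o) = -4/3 + ((o + o)/(X + o))/3 = -4/3 + ((2*o)/(X + o))/3 = -4/3 + (2*o/(X + o))/3 = -4/3 + 2*o/(3*(X + o)))
u(q, r(3, -6))/g = (2*(-(-4 - 6 + 3) - 2*(-4))/(3*(-4 + (-4 - 6 + 3))))/(-18817) = (2*(-1*(-7) + 8)/(3*(-4 - 7)))*(-1/18817) = ((2/3)*(7 + 8)/(-11))*(-1/18817) = ((2/3)*(-1/11)*15)*(-1/18817) = -10/11*(-1/18817) = 10/206987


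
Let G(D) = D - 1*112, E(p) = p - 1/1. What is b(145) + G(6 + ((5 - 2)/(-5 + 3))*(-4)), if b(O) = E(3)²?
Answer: -96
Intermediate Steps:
E(p) = -1 + p (E(p) = p - 1*1 = p - 1 = -1 + p)
b(O) = 4 (b(O) = (-1 + 3)² = 2² = 4)
G(D) = -112 + D (G(D) = D - 112 = -112 + D)
b(145) + G(6 + ((5 - 2)/(-5 + 3))*(-4)) = 4 + (-112 + (6 + ((5 - 2)/(-5 + 3))*(-4))) = 4 + (-112 + (6 + (3/(-2))*(-4))) = 4 + (-112 + (6 + (3*(-½))*(-4))) = 4 + (-112 + (6 - 3/2*(-4))) = 4 + (-112 + (6 + 6)) = 4 + (-112 + 12) = 4 - 100 = -96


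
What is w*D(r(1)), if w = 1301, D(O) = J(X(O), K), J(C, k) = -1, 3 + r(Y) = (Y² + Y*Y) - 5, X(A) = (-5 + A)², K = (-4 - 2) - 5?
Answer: -1301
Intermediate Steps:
K = -11 (K = -6 - 5 = -11)
r(Y) = -8 + 2*Y² (r(Y) = -3 + ((Y² + Y*Y) - 5) = -3 + ((Y² + Y²) - 5) = -3 + (2*Y² - 5) = -3 + (-5 + 2*Y²) = -8 + 2*Y²)
D(O) = -1
w*D(r(1)) = 1301*(-1) = -1301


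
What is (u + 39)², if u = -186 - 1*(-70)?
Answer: 5929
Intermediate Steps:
u = -116 (u = -186 + 70 = -116)
(u + 39)² = (-116 + 39)² = (-77)² = 5929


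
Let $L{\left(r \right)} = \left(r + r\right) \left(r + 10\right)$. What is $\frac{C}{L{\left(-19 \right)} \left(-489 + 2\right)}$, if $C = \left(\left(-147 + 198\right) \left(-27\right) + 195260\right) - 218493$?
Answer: $\frac{12305}{83277} \approx 0.14776$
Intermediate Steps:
$L{\left(r \right)} = 2 r \left(10 + r\right)$
$C = -24610$ ($C = \left(51 \left(-27\right) + 195260\right) - 218493 = \left(-1377 + 195260\right) - 218493 = 193883 - 218493 = -24610$)
$\frac{C}{L{\left(-19 \right)} \left(-489 + 2\right)} = - \frac{24610}{2 \left(-19\right) \left(10 - 19\right) \left(-489 + 2\right)} = - \frac{24610}{2 \left(-19\right) \left(-9\right) \left(-487\right)} = - \frac{24610}{342 \left(-487\right)} = - \frac{24610}{-166554} = \left(-24610\right) \left(- \frac{1}{166554}\right) = \frac{12305}{83277}$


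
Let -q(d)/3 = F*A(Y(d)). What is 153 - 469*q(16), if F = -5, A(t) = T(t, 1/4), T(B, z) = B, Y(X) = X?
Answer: -112407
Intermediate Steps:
A(t) = t
q(d) = 15*d (q(d) = -(-15)*d = 15*d)
153 - 469*q(16) = 153 - 7035*16 = 153 - 469*240 = 153 - 112560 = -112407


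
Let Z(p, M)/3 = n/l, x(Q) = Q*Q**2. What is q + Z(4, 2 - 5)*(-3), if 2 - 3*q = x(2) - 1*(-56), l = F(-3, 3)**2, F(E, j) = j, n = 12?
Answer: -98/3 ≈ -32.667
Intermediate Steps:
x(Q) = Q**3
l = 9 (l = 3**2 = 9)
q = -62/3 (q = 2/3 - (2**3 - 1*(-56))/3 = 2/3 - (8 + 56)/3 = 2/3 - 1/3*64 = 2/3 - 64/3 = -62/3 ≈ -20.667)
Z(p, M) = 4 (Z(p, M) = 3*(12/9) = 3*(12*(1/9)) = 3*(4/3) = 4)
q + Z(4, 2 - 5)*(-3) = -62/3 + 4*(-3) = -62/3 - 12 = -98/3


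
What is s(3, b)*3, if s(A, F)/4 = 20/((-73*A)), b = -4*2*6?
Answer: -80/73 ≈ -1.0959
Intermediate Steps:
b = -48 (b = -8*6 = -48)
s(A, F) = -80/(73*A) (s(A, F) = 4*(20/((-73*A))) = 4*(20*(-1/(73*A))) = 4*(-20/(73*A)) = -80/(73*A))
s(3, b)*3 = -80/73/3*3 = -80/73*⅓*3 = -80/219*3 = -80/73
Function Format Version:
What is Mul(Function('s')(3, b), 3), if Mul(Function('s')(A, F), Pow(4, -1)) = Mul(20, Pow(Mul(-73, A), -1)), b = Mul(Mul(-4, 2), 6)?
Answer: Rational(-80, 73) ≈ -1.0959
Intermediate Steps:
b = -48 (b = Mul(-8, 6) = -48)
Function('s')(A, F) = Mul(Rational(-80, 73), Pow(A, -1)) (Function('s')(A, F) = Mul(4, Mul(20, Pow(Mul(-73, A), -1))) = Mul(4, Mul(20, Mul(Rational(-1, 73), Pow(A, -1)))) = Mul(4, Mul(Rational(-20, 73), Pow(A, -1))) = Mul(Rational(-80, 73), Pow(A, -1)))
Mul(Function('s')(3, b), 3) = Mul(Mul(Rational(-80, 73), Pow(3, -1)), 3) = Mul(Mul(Rational(-80, 73), Rational(1, 3)), 3) = Mul(Rational(-80, 219), 3) = Rational(-80, 73)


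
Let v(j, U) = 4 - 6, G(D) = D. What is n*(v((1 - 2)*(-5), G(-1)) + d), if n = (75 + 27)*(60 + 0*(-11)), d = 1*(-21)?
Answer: -140760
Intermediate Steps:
d = -21
v(j, U) = -2
n = 6120 (n = 102*(60 + 0) = 102*60 = 6120)
n*(v((1 - 2)*(-5), G(-1)) + d) = 6120*(-2 - 21) = 6120*(-23) = -140760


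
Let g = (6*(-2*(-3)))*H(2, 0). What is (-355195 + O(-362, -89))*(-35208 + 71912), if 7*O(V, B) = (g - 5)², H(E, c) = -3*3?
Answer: -12469523328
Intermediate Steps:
H(E, c) = -9
g = -324 (g = (6*(-2*(-3)))*(-9) = (6*6)*(-9) = 36*(-9) = -324)
O(V, B) = 15463 (O(V, B) = (-324 - 5)²/7 = (⅐)*(-329)² = (⅐)*108241 = 15463)
(-355195 + O(-362, -89))*(-35208 + 71912) = (-355195 + 15463)*(-35208 + 71912) = -339732*36704 = -12469523328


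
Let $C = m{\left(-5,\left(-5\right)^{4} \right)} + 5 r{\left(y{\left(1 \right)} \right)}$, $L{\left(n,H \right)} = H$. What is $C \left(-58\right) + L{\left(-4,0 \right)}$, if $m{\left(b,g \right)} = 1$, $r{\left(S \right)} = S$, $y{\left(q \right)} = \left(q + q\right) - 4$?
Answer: $522$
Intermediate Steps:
$y{\left(q \right)} = -4 + 2 q$ ($y{\left(q \right)} = 2 q - 4 = -4 + 2 q$)
$C = -9$ ($C = 1 + 5 \left(-4 + 2 \cdot 1\right) = 1 + 5 \left(-4 + 2\right) = 1 + 5 \left(-2\right) = 1 - 10 = -9$)
$C \left(-58\right) + L{\left(-4,0 \right)} = \left(-9\right) \left(-58\right) + 0 = 522 + 0 = 522$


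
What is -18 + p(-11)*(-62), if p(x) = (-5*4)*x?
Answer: -13658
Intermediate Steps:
p(x) = -20*x
-18 + p(-11)*(-62) = -18 - 20*(-11)*(-62) = -18 + 220*(-62) = -18 - 13640 = -13658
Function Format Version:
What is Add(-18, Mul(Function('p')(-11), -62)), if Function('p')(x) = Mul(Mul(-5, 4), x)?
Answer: -13658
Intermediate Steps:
Function('p')(x) = Mul(-20, x)
Add(-18, Mul(Function('p')(-11), -62)) = Add(-18, Mul(Mul(-20, -11), -62)) = Add(-18, Mul(220, -62)) = Add(-18, -13640) = -13658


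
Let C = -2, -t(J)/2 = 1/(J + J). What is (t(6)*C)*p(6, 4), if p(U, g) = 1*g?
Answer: 4/3 ≈ 1.3333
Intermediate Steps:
p(U, g) = g
t(J) = -1/J (t(J) = -2/(J + J) = -2*1/(2*J) = -1/J)
(t(6)*C)*p(6, 4) = (-1/6*(-2))*4 = (-1*⅙*(-2))*4 = -⅙*(-2)*4 = (⅓)*4 = 4/3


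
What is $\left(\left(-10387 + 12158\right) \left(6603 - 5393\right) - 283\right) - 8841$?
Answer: $2133786$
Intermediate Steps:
$\left(\left(-10387 + 12158\right) \left(6603 - 5393\right) - 283\right) - 8841 = \left(1771 \cdot 1210 - 283\right) - 8841 = \left(2142910 - 283\right) - 8841 = 2142627 - 8841 = 2133786$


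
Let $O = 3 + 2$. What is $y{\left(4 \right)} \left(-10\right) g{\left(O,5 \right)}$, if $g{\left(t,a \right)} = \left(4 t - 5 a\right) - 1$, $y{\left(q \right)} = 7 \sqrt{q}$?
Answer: $840$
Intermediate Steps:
$O = 5$
$g{\left(t,a \right)} = -1 - 5 a + 4 t$ ($g{\left(t,a \right)} = \left(- 5 a + 4 t\right) - 1 = -1 - 5 a + 4 t$)
$y{\left(4 \right)} \left(-10\right) g{\left(O,5 \right)} = 7 \sqrt{4} \left(-10\right) \left(-1 - 25 + 4 \cdot 5\right) = 7 \cdot 2 \left(-10\right) \left(-1 - 25 + 20\right) = 14 \left(-10\right) \left(-6\right) = \left(-140\right) \left(-6\right) = 840$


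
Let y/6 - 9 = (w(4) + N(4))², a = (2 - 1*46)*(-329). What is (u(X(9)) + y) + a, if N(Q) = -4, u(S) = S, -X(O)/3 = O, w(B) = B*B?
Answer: 15367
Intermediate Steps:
w(B) = B²
X(O) = -3*O
a = 14476 (a = (2 - 46)*(-329) = -44*(-329) = 14476)
y = 918 (y = 54 + 6*(4² - 4)² = 54 + 6*(16 - 4)² = 54 + 6*12² = 54 + 6*144 = 54 + 864 = 918)
(u(X(9)) + y) + a = (-3*9 + 918) + 14476 = (-27 + 918) + 14476 = 891 + 14476 = 15367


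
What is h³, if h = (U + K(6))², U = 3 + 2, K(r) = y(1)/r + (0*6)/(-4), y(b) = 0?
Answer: 15625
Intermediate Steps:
K(r) = 0 (K(r) = 0/r + (0*6)/(-4) = 0 + 0*(-¼) = 0 + 0 = 0)
U = 5
h = 25 (h = (5 + 0)² = 5² = 25)
h³ = 25³ = 15625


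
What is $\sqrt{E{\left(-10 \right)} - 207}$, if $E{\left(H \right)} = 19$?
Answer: $2 i \sqrt{47} \approx 13.711 i$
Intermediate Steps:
$\sqrt{E{\left(-10 \right)} - 207} = \sqrt{19 - 207} = \sqrt{-188} = 2 i \sqrt{47}$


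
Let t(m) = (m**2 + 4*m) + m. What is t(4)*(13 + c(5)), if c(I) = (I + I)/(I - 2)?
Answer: 588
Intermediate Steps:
c(I) = 2*I/(-2 + I) (c(I) = (2*I)/(-2 + I) = 2*I/(-2 + I))
t(m) = m**2 + 5*m
t(4)*(13 + c(5)) = (4*(5 + 4))*(13 + 2*5/(-2 + 5)) = (4*9)*(13 + 2*5/3) = 36*(13 + 2*5*(1/3)) = 36*(13 + 10/3) = 36*(49/3) = 588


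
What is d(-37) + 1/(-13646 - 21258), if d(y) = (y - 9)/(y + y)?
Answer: 802755/1291448 ≈ 0.62159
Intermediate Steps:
d(y) = (-9 + y)/(2*y) (d(y) = (-9 + y)/((2*y)) = (-9 + y)*(1/(2*y)) = (-9 + y)/(2*y))
d(-37) + 1/(-13646 - 21258) = (1/2)*(-9 - 37)/(-37) + 1/(-13646 - 21258) = (1/2)*(-1/37)*(-46) + 1/(-34904) = 23/37 - 1/34904 = 802755/1291448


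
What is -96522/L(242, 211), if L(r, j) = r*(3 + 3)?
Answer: -16087/242 ≈ -66.475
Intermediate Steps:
L(r, j) = 6*r (L(r, j) = r*6 = 6*r)
-96522/L(242, 211) = -96522/(6*242) = -96522/1452 = -96522*1/1452 = -16087/242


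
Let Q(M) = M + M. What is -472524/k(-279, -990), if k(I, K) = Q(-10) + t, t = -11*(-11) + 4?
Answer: -157508/35 ≈ -4500.2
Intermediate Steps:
Q(M) = 2*M
t = 125 (t = 121 + 4 = 125)
k(I, K) = 105 (k(I, K) = 2*(-10) + 125 = -20 + 125 = 105)
-472524/k(-279, -990) = -472524/105 = -472524*1/105 = -157508/35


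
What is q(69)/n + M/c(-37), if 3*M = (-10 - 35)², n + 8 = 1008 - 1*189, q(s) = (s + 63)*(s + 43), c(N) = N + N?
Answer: 546591/60014 ≈ 9.1077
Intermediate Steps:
c(N) = 2*N
q(s) = (43 + s)*(63 + s) (q(s) = (63 + s)*(43 + s) = (43 + s)*(63 + s))
n = 811 (n = -8 + (1008 - 1*189) = -8 + (1008 - 189) = -8 + 819 = 811)
M = 675 (M = (-10 - 35)²/3 = (⅓)*(-45)² = (⅓)*2025 = 675)
q(69)/n + M/c(-37) = (2709 + 69² + 106*69)/811 + 675/((2*(-37))) = (2709 + 4761 + 7314)*(1/811) + 675/(-74) = 14784*(1/811) + 675*(-1/74) = 14784/811 - 675/74 = 546591/60014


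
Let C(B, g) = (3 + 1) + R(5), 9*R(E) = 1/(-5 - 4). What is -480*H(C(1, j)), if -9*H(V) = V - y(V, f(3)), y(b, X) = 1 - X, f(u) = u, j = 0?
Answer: 77600/243 ≈ 319.34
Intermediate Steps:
R(E) = -1/81 (R(E) = 1/(9*(-5 - 4)) = (⅑)/(-9) = (⅑)*(-⅑) = -1/81)
C(B, g) = 323/81 (C(B, g) = (3 + 1) - 1/81 = 4 - 1/81 = 323/81)
H(V) = -2/9 - V/9 (H(V) = -(V - (1 - 1*3))/9 = -(V - (1 - 3))/9 = -(V - 1*(-2))/9 = -(V + 2)/9 = -(2 + V)/9 = -2/9 - V/9)
-480*H(C(1, j)) = -480*(-2/9 - ⅑*323/81) = -480*(-2/9 - 323/729) = -480*(-485/729) = 77600/243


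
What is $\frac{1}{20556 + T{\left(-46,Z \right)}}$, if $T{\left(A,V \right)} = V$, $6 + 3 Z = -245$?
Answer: $\frac{3}{61417} \approx 4.8846 \cdot 10^{-5}$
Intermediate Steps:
$Z = - \frac{251}{3}$ ($Z = -2 + \frac{1}{3} \left(-245\right) = -2 - \frac{245}{3} = - \frac{251}{3} \approx -83.667$)
$\frac{1}{20556 + T{\left(-46,Z \right)}} = \frac{1}{20556 - \frac{251}{3}} = \frac{1}{\frac{61417}{3}} = \frac{3}{61417}$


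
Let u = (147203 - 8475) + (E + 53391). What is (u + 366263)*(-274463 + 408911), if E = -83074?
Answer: 63904209984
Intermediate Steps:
u = 109045 (u = (147203 - 8475) + (-83074 + 53391) = 138728 - 29683 = 109045)
(u + 366263)*(-274463 + 408911) = (109045 + 366263)*(-274463 + 408911) = 475308*134448 = 63904209984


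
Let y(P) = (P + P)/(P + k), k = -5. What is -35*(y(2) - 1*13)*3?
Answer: 1505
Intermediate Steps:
y(P) = 2*P/(-5 + P) (y(P) = (P + P)/(P - 5) = (2*P)/(-5 + P) = 2*P/(-5 + P))
-35*(y(2) - 1*13)*3 = -35*(2*2/(-5 + 2) - 1*13)*3 = -35*(2*2/(-3) - 13)*3 = -35*(2*2*(-⅓) - 13)*3 = -35*(-4/3 - 13)*3 = -35*(-43/3)*3 = (1505/3)*3 = 1505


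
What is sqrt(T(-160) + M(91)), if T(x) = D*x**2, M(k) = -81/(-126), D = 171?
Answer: 3*sqrt(95334414)/14 ≈ 2092.3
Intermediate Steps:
M(k) = 9/14 (M(k) = -81*(-1/126) = 9/14)
T(x) = 171*x**2
sqrt(T(-160) + M(91)) = sqrt(171*(-160)**2 + 9/14) = sqrt(171*25600 + 9/14) = sqrt(4377600 + 9/14) = sqrt(61286409/14) = 3*sqrt(95334414)/14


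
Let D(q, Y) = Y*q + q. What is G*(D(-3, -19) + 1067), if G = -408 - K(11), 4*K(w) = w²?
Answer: -1965113/4 ≈ -4.9128e+5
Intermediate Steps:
K(w) = w²/4
D(q, Y) = q + Y*q
G = -1753/4 (G = -408 - 11²/4 = -408 - 121/4 = -1753/4 ≈ -438.25)
G*(D(-3, -19) + 1067) = -1753*(-3*(1 - 19) + 1067)/4 = -1753*(-3*(-18) + 1067)/4 = -1753*(54 + 1067)/4 = -1753/4*1121 = -1965113/4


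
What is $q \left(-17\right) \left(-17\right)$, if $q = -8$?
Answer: $-2312$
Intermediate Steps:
$q \left(-17\right) \left(-17\right) = \left(-8\right) \left(-17\right) \left(-17\right) = 136 \left(-17\right) = -2312$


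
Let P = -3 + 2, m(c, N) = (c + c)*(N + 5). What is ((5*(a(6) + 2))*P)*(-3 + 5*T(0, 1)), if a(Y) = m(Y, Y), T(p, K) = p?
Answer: 2010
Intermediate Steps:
m(c, N) = 2*c*(5 + N) (m(c, N) = (2*c)*(5 + N) = 2*c*(5 + N))
a(Y) = 2*Y*(5 + Y)
P = -1
((5*(a(6) + 2))*P)*(-3 + 5*T(0, 1)) = ((5*(2*6*(5 + 6) + 2))*(-1))*(-3 + 5*0) = ((5*(2*6*11 + 2))*(-1))*(-3 + 0) = ((5*(132 + 2))*(-1))*(-3) = ((5*134)*(-1))*(-3) = (670*(-1))*(-3) = -670*(-3) = 2010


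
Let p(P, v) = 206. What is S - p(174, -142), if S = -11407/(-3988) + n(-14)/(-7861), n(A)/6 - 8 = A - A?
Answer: -6368552605/31349668 ≈ -203.15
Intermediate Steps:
n(A) = 48 (n(A) = 48 + 6*(A - A) = 48 + 6*0 = 48 + 0 = 48)
S = 89479003/31349668 (S = -11407/(-3988) + 48/(-7861) = -11407*(-1/3988) + 48*(-1/7861) = 11407/3988 - 48/7861 = 89479003/31349668 ≈ 2.8542)
S - p(174, -142) = 89479003/31349668 - 1*206 = 89479003/31349668 - 206 = -6368552605/31349668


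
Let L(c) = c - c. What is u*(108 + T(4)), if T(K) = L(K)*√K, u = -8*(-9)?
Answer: 7776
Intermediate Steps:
L(c) = 0
u = 72
T(K) = 0 (T(K) = 0*√K = 0)
u*(108 + T(4)) = 72*(108 + 0) = 72*108 = 7776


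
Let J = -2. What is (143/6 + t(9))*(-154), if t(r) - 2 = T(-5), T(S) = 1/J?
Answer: -11704/3 ≈ -3901.3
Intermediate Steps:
T(S) = -½ (T(S) = 1/(-2) = 1*(-½) = -½)
t(r) = 3/2 (t(r) = 2 - ½ = 3/2)
(143/6 + t(9))*(-154) = (143/6 + 3/2)*(-154) = (76/3)*(-154) = -11704/3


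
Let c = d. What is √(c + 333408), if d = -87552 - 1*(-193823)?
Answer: √439679 ≈ 663.08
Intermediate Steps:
d = 106271 (d = -87552 + 193823 = 106271)
c = 106271
√(c + 333408) = √(106271 + 333408) = √439679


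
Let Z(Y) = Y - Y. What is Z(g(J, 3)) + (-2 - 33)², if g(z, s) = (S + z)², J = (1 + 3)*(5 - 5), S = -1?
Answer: 1225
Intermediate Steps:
J = 0 (J = 4*0 = 0)
g(z, s) = (-1 + z)²
Z(Y) = 0
Z(g(J, 3)) + (-2 - 33)² = 0 + (-2 - 33)² = 0 + (-35)² = 0 + 1225 = 1225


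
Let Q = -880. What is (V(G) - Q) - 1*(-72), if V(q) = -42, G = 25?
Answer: 910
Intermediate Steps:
(V(G) - Q) - 1*(-72) = (-42 - 1*(-880)) - 1*(-72) = (-42 + 880) + 72 = 838 + 72 = 910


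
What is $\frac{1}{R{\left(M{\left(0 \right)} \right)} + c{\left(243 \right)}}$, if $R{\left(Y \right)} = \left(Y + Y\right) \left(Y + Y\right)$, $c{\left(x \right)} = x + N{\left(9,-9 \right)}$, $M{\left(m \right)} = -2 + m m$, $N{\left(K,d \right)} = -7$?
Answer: $\frac{1}{252} \approx 0.0039683$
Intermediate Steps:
$M{\left(m \right)} = -2 + m^{2}$
$c{\left(x \right)} = -7 + x$ ($c{\left(x \right)} = x - 7 = -7 + x$)
$R{\left(Y \right)} = 4 Y^{2}$ ($R{\left(Y \right)} = 2 Y 2 Y = 4 Y^{2}$)
$\frac{1}{R{\left(M{\left(0 \right)} \right)} + c{\left(243 \right)}} = \frac{1}{4 \left(-2 + 0^{2}\right)^{2} + \left(-7 + 243\right)} = \frac{1}{4 \left(-2 + 0\right)^{2} + 236} = \frac{1}{4 \left(-2\right)^{2} + 236} = \frac{1}{4 \cdot 4 + 236} = \frac{1}{16 + 236} = \frac{1}{252}$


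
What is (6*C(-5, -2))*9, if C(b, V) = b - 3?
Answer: -432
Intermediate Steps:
C(b, V) = -3 + b
(6*C(-5, -2))*9 = (6*(-3 - 5))*9 = (6*(-8))*9 = -48*9 = -432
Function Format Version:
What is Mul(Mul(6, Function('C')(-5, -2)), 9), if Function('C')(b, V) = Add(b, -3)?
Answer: -432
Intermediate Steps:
Function('C')(b, V) = Add(-3, b)
Mul(Mul(6, Function('C')(-5, -2)), 9) = Mul(Mul(6, Add(-3, -5)), 9) = Mul(Mul(6, -8), 9) = Mul(-48, 9) = -432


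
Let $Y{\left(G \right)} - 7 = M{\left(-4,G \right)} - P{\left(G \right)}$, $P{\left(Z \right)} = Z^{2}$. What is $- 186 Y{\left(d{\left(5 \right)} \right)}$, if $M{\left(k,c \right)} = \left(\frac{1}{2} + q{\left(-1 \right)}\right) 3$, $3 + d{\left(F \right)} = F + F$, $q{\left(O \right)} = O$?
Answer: $8091$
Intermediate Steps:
$d{\left(F \right)} = -3 + 2 F$ ($d{\left(F \right)} = -3 + \left(F + F\right) = -3 + 2 F$)
$M{\left(k,c \right)} = - \frac{3}{2}$ ($M{\left(k,c \right)} = \left(\frac{1}{2} - 1\right) 3 = \left(- \frac{1}{2}\right) 3 = - \frac{3}{2}$)
$Y{\left(G \right)} = \frac{11}{2} - G^{2}$ ($Y{\left(G \right)} = 7 - \left(\frac{3}{2} + G^{2}\right) = \frac{11}{2} - G^{2}$)
$- 186 Y{\left(d{\left(5 \right)} \right)} = - 186 \left(\frac{11}{2} - \left(-3 + 2 \cdot 5\right)^{2}\right) = - 186 \left(\frac{11}{2} - \left(-3 + 10\right)^{2}\right) = - 186 \left(\frac{11}{2} - 7^{2}\right) = - 186 \left(\frac{11}{2} - 49\right) = \left(-186\right) \left(- \frac{87}{2}\right) = 8091$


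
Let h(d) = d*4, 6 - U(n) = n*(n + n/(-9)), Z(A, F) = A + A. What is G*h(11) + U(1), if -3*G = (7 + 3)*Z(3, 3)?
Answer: -7874/9 ≈ -874.89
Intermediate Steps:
Z(A, F) = 2*A
U(n) = 6 - 8*n²/9 (U(n) = 6 - n*(n + n/(-9)) = 6 - n*(n + n*(-⅑)) = 6 - n*(n - n/9) = 6 - n*8*n/9 = 6 - 8*n²/9)
G = -20 (G = -(7 + 3)*2*3/3 = -10*6/3 = -⅓*60 = -20)
h(d) = 4*d
G*h(11) + U(1) = -80*11 + (6 - 8/9*1²) = -20*44 + (6 - 8/9*1) = -880 + (6 - 8/9) = -880 + 46/9 = -7874/9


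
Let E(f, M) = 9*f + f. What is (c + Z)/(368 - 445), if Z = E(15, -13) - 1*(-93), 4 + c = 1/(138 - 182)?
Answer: -10515/3388 ≈ -3.1036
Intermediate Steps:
E(f, M) = 10*f
c = -177/44 (c = -4 + 1/(138 - 182) = -4 + 1/(-44) = -4 - 1/44 = -177/44 ≈ -4.0227)
Z = 243 (Z = 10*15 - 1*(-93) = 150 + 93 = 243)
(c + Z)/(368 - 445) = (-177/44 + 243)/(368 - 445) = (10515/44)/(-77) = (10515/44)*(-1/77) = -10515/3388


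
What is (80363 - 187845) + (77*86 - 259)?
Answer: -101119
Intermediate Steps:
(80363 - 187845) + (77*86 - 259) = -107482 + (6622 - 259) = -107482 + 6363 = -101119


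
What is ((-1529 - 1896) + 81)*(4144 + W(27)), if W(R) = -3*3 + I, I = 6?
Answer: -13847504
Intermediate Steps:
W(R) = -3 (W(R) = -3*3 + 6 = -9 + 6 = -3)
((-1529 - 1896) + 81)*(4144 + W(27)) = ((-1529 - 1896) + 81)*(4144 - 3) = (-3425 + 81)*4141 = -3344*4141 = -13847504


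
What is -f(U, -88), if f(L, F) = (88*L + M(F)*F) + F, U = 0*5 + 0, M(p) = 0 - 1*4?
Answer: -264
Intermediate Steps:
M(p) = -4 (M(p) = 0 - 4 = -4)
U = 0 (U = 0 + 0 = 0)
f(L, F) = -3*F + 88*L (f(L, F) = (88*L - 4*F) + F = (-4*F + 88*L) + F = -3*F + 88*L)
-f(U, -88) = -(-3*(-88) + 88*0) = -(264 + 0) = -1*264 = -264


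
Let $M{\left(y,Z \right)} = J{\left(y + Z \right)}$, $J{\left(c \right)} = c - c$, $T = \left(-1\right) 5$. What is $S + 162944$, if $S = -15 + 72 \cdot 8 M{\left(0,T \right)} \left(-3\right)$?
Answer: $162929$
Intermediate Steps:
$T = -5$
$J{\left(c \right)} = 0$
$M{\left(y,Z \right)} = 0$
$S = -15$ ($S = -15 + 72 \cdot 8 \cdot 0 \left(-3\right) = -15 + 72 \cdot 0 \left(-3\right) = -15 + 72 \cdot 0 = -15 + 0 = -15$)
$S + 162944 = -15 + 162944 = 162929$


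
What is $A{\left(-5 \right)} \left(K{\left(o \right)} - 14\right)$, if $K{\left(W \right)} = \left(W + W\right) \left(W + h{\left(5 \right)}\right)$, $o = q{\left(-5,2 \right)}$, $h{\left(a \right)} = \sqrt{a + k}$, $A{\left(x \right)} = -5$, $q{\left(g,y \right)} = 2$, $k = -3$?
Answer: $30 - 20 \sqrt{2} \approx 1.7157$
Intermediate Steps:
$h{\left(a \right)} = \sqrt{-3 + a}$ ($h{\left(a \right)} = \sqrt{a - 3} = \sqrt{-3 + a}$)
$o = 2$
$K{\left(W \right)} = 2 W \left(W + \sqrt{2}\right)$ ($K{\left(W \right)} = \left(W + W\right) \left(W + \sqrt{-3 + 5}\right) = 2 W \left(W + \sqrt{2}\right)$)
$A{\left(-5 \right)} \left(K{\left(o \right)} - 14\right) = - 5 \left(2 \cdot 2 \left(2 + \sqrt{2}\right) - 14\right) = - 5 \left(\left(8 + 4 \sqrt{2}\right) - 14\right) = - 5 \left(-6 + 4 \sqrt{2}\right) = 30 - 20 \sqrt{2}$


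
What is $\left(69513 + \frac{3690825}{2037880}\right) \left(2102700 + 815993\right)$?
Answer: $\frac{82694069799530529}{407576} \approx 2.0289 \cdot 10^{11}$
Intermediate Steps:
$\left(69513 + \frac{3690825}{2037880}\right) \left(2102700 + 815993\right) = \left(69513 + 3690825 \cdot \frac{1}{2037880}\right) 2918693 = \left(69513 + \frac{738165}{407576}\right) 2918693 = \frac{28332568653}{407576} \cdot 2918693 = \frac{82694069799530529}{407576}$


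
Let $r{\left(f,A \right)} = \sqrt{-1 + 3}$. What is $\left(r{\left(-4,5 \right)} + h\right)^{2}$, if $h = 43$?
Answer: $\left(43 + \sqrt{2}\right)^{2} \approx 1972.6$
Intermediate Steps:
$r{\left(f,A \right)} = \sqrt{2}$
$\left(r{\left(-4,5 \right)} + h\right)^{2} = \left(\sqrt{2} + 43\right)^{2} = \left(43 + \sqrt{2}\right)^{2}$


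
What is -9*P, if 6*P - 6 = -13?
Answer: 21/2 ≈ 10.500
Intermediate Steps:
P = -7/6 (P = 1 + (1/6)*(-13) = 1 - 13/6 = -7/6 ≈ -1.1667)
-9*P = -9*(-7/6) = 21/2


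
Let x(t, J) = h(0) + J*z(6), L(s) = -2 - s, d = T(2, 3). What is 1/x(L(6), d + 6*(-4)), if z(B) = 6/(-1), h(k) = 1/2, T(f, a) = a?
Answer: 2/253 ≈ 0.0079051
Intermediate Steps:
d = 3
h(k) = 1/2
z(B) = -6 (z(B) = 6*(-1) = -6)
x(t, J) = 1/2 - 6*J (x(t, J) = 1/2 + J*(-6) = 1/2 - 6*J)
1/x(L(6), d + 6*(-4)) = 1/(1/2 - 6*(3 + 6*(-4))) = 1/(1/2 - 6*(3 - 24)) = 1/(1/2 - 6*(-21)) = 1/(1/2 + 126) = 1/(253/2) = 2/253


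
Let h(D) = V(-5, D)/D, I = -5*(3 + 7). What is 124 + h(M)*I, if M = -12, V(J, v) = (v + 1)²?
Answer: 3769/6 ≈ 628.17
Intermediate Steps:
V(J, v) = (1 + v)²
I = -50 (I = -5*10 = -50)
h(D) = (1 + D)²/D
124 + h(M)*I = 124 + ((1 - 12)²/(-12))*(-50) = 124 - 1/12*(-11)²*(-50) = 124 - 1/12*121*(-50) = 124 - 121/12*(-50) = 124 + 3025/6 = 3769/6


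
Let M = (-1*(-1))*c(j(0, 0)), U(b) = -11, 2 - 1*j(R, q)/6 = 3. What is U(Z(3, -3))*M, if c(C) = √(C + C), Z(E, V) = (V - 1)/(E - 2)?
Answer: -22*I*√3 ≈ -38.105*I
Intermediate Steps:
j(R, q) = -6 (j(R, q) = 12 - 6*3 = 12 - 18 = -6)
Z(E, V) = (-1 + V)/(-2 + E)
c(C) = √2*√C (c(C) = √(2*C) = √2*√C)
M = 2*I*√3 (M = (-1*(-1))*(√2*√(-6)) = 1*(√2*(I*√6)) = 1*(2*I*√3) = 2*I*√3 ≈ 3.4641*I)
U(Z(3, -3))*M = -22*I*√3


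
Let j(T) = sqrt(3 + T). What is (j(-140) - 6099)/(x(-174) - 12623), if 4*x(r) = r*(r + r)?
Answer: -6099/2515 + I*sqrt(137)/2515 ≈ -2.425 + 0.004654*I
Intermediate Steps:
x(r) = r**2/2 (x(r) = (r*(r + r))/4 = (r*(2*r))/4 = (2*r**2)/4 = r**2/2)
(j(-140) - 6099)/(x(-174) - 12623) = (sqrt(3 - 140) - 6099)/((1/2)*(-174)**2 - 12623) = (sqrt(-137) - 6099)/((1/2)*30276 - 12623) = (I*sqrt(137) - 6099)/(15138 - 12623) = (-6099 + I*sqrt(137))/2515 = (-6099 + I*sqrt(137))*(1/2515) = -6099/2515 + I*sqrt(137)/2515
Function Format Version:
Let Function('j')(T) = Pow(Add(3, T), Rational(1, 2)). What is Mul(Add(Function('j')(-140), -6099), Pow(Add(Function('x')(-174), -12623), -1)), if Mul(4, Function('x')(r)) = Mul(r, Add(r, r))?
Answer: Add(Rational(-6099, 2515), Mul(Rational(1, 2515), I, Pow(137, Rational(1, 2)))) ≈ Add(-2.4250, Mul(0.0046540, I))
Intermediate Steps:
Function('x')(r) = Mul(Rational(1, 2), Pow(r, 2)) (Function('x')(r) = Mul(Rational(1, 4), Mul(r, Add(r, r))) = Mul(Rational(1, 4), Mul(r, Mul(2, r))) = Mul(Rational(1, 4), Mul(2, Pow(r, 2))) = Mul(Rational(1, 2), Pow(r, 2)))
Mul(Add(Function('j')(-140), -6099), Pow(Add(Function('x')(-174), -12623), -1)) = Mul(Add(Pow(Add(3, -140), Rational(1, 2)), -6099), Pow(Add(Mul(Rational(1, 2), Pow(-174, 2)), -12623), -1)) = Mul(Add(Pow(-137, Rational(1, 2)), -6099), Pow(Add(Mul(Rational(1, 2), 30276), -12623), -1)) = Mul(Add(Mul(I, Pow(137, Rational(1, 2))), -6099), Pow(Add(15138, -12623), -1)) = Mul(Add(-6099, Mul(I, Pow(137, Rational(1, 2)))), Pow(2515, -1)) = Mul(Add(-6099, Mul(I, Pow(137, Rational(1, 2)))), Rational(1, 2515)) = Add(Rational(-6099, 2515), Mul(Rational(1, 2515), I, Pow(137, Rational(1, 2))))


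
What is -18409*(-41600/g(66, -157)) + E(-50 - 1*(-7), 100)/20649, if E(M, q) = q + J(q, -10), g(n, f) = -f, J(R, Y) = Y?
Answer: 5271100519910/1080631 ≈ 4.8778e+6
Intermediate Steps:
E(M, q) = -10 + q (E(M, q) = q - 10 = -10 + q)
-18409*(-41600/g(66, -157)) + E(-50 - 1*(-7), 100)/20649 = -18409/(-1*(-157)/(-41600)) + (-10 + 100)/20649 = -18409/(157*(-1/41600)) + 90*(1/20649) = -18409/(-157/41600) + 30/6883 = -18409*(-41600/157) + 30/6883 = 765814400/157 + 30/6883 = 5271100519910/1080631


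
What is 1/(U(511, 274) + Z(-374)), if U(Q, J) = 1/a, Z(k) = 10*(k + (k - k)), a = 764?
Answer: -764/2857359 ≈ -0.00026738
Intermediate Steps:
Z(k) = 10*k (Z(k) = 10*(k + 0) = 10*k)
U(Q, J) = 1/764
1/(U(511, 274) + Z(-374)) = 1/(1/764 + 10*(-374)) = 1/(1/764 - 3740) = 1/(-2857359/764) = -764/2857359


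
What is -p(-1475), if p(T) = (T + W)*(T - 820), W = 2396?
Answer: 2113695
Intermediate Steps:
p(T) = (-820 + T)*(2396 + T) (p(T) = (T + 2396)*(T - 820) = (2396 + T)*(-820 + T) = (-820 + T)*(2396 + T))
-p(-1475) = -(-1964720 + (-1475)² + 1576*(-1475)) = -(-1964720 + 2175625 - 2324600) = -1*(-2113695) = 2113695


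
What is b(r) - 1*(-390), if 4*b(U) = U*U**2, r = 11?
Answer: 2891/4 ≈ 722.75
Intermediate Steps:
b(U) = U**3/4 (b(U) = (U*U**2)/4 = U**3/4)
b(r) - 1*(-390) = (1/4)*11**3 - 1*(-390) = (1/4)*1331 + 390 = 1331/4 + 390 = 2891/4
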